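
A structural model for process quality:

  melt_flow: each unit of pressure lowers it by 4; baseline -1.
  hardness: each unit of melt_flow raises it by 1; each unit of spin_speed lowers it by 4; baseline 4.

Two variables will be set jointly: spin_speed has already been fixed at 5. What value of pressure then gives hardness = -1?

pressure = -4

With spin_speed held at 5:
Substituting into the hardness equation gives hardness = -4*pressure - 17.
Solve -4*pressure - 17 = -1: pressure = (-1 + 17) / -4 = -4.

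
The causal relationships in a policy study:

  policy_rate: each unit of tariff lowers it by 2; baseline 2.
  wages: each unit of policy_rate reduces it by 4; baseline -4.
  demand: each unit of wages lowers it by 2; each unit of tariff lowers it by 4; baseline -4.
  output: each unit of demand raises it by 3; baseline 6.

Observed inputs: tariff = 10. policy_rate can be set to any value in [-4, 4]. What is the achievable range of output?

-198 to -6

Intervening on policy_rate fixes its value directly, overriding its dependence on tariff.
Substituting into the demand equation gives demand = 8*policy_rate - 36.
Substituting into the output equation gives output = 24*policy_rate - 102.
Linear in policy_rate, so extremes are at the endpoints: policy_rate = -4 gives output = -198; policy_rate = 4 gives output = -6.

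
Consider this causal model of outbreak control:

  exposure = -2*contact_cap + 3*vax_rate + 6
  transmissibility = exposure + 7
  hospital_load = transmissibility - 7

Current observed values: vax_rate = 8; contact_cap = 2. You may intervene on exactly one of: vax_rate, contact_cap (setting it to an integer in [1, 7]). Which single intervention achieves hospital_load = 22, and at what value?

set contact_cap = 4

Intervening on vax_rate: hospital_load = 3*vax_rate + 2. Reaching 22 requires vax_rate = 20/3, not an integer.
Intervening on contact_cap: with other inputs at their observed values, hospital_load = -2*contact_cap + 30. Solving for 22 gives contact_cap = 4, within [1, 7].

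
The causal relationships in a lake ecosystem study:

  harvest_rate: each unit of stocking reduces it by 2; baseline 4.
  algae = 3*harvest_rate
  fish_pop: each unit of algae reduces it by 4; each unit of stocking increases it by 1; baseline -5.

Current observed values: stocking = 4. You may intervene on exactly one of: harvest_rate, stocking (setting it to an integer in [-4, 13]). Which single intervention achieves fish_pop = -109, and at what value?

Intervening on harvest_rate: with other inputs at their observed values, fish_pop = -12*harvest_rate - 1. Solving for -109 gives harvest_rate = 9, within [-4, 13].
Intervening on stocking: fish_pop = 25*stocking - 53. Reaching -109 requires stocking = -56/25, not an integer.

set harvest_rate = 9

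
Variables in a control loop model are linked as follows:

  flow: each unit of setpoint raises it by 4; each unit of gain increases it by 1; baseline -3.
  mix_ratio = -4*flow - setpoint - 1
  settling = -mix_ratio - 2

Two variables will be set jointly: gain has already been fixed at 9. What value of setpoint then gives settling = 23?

setpoint = 0

With gain held at 9:
Substituting into the flow equation gives flow = 4*setpoint + 6.
Substituting into the mix_ratio equation gives mix_ratio = -17*setpoint - 25.
settling becomes 17*setpoint + 23.
Solve 17*setpoint + 23 = 23: setpoint = (23 - 23) / 17 = 0.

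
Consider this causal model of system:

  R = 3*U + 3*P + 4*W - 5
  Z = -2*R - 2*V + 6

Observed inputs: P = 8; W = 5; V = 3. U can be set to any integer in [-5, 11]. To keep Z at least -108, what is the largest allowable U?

Substituting into the R equation gives R = 3*U + 39.
Substituting into the Z equation gives Z = -6*U - 78.
Require -6*U - 78 ≥ -108, so U ≤ 5.
The largest integer in [-5, 11] satisfying this is 5.

U = 5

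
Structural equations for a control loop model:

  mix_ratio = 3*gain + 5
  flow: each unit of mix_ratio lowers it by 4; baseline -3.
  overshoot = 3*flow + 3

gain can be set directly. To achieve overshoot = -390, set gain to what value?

Substituting into the flow equation gives flow = -12*gain - 23.
Substituting into the overshoot equation gives overshoot = -36*gain - 66.
Solve -36*gain - 66 = -390: gain = (-390 + 66) / -36 = 9.

gain = 9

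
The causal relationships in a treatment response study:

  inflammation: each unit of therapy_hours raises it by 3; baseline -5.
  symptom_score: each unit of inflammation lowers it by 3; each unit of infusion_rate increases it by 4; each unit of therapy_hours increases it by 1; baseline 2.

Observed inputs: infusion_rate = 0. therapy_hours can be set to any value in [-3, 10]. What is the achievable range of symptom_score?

-63 to 41

Substituting into the symptom_score equation gives symptom_score = -8*therapy_hours + 17.
Linear in therapy_hours, so extremes are at the endpoints: therapy_hours = -3 gives symptom_score = 41; therapy_hours = 10 gives symptom_score = -63.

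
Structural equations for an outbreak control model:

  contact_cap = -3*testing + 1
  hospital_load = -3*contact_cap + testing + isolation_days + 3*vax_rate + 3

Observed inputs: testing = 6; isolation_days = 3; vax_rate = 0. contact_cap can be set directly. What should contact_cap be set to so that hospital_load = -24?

contact_cap = 12

Intervening on contact_cap fixes its value directly, overriding its dependence on testing.
Substituting into the hospital_load equation gives hospital_load = -3*contact_cap + 12.
Solve -3*contact_cap + 12 = -24: contact_cap = (-24 - 12) / -3 = 12.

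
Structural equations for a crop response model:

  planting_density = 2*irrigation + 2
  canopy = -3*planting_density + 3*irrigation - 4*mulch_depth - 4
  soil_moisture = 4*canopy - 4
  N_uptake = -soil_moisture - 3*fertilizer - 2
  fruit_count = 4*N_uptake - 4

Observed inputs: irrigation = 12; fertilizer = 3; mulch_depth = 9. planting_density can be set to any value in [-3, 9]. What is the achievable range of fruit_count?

-112 to 464

Intervening on planting_density fixes its value directly, overriding its dependence on irrigation.
Substituting into the canopy equation gives canopy = -3*planting_density - 4.
Substituting into the soil_moisture equation gives soil_moisture = -12*planting_density - 20.
Substituting into the N_uptake equation gives N_uptake = 12*planting_density + 9.
So fruit_count = 48*planting_density + 32.
Linear in planting_density, so extremes are at the endpoints: planting_density = -3 gives fruit_count = -112; planting_density = 9 gives fruit_count = 464.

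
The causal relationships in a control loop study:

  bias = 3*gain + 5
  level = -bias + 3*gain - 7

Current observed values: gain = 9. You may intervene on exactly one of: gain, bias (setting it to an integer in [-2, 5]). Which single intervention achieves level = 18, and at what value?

set bias = 2

Intervening on gain: the paths from gain to level cancel (net effect zero), leaving level = -12; 18 is unreachable this way.
Intervening on bias: with other inputs at their observed values, level = -bias + 20. Solving for 18 gives bias = 2, within [-2, 5].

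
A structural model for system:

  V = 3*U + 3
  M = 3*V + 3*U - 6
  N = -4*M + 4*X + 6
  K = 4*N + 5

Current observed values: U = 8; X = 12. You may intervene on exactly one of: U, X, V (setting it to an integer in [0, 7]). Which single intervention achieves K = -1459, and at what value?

set X = 6

Intervening on U: K = -192*U + 173. Reaching -1459 requires U = 17/2, not an integer.
Intervening on X: with other inputs at their observed values, K = 16*X - 1555. Solving for -1459 gives X = 6, within [0, 7].
Intervening on V: K = -48*V - 67. Reaching -1459 requires V = 29, outside [0, 7].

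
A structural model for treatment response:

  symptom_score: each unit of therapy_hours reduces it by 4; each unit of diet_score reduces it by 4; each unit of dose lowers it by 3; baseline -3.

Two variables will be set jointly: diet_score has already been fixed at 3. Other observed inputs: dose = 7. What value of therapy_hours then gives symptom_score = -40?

therapy_hours = 1

With diet_score held at 3:
Substituting into the symptom_score equation gives symptom_score = -4*therapy_hours - 36.
Solve -4*therapy_hours - 36 = -40: therapy_hours = (-40 + 36) / -4 = 1.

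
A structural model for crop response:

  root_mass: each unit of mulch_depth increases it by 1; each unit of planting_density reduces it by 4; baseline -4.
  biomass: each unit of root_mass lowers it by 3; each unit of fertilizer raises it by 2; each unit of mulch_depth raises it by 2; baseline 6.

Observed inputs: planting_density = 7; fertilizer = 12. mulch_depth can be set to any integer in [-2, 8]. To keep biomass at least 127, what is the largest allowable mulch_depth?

Substituting into the root_mass equation gives root_mass = mulch_depth - 32.
This gives biomass = -mulch_depth + 126.
Require -mulch_depth + 126 ≥ 127, so mulch_depth ≤ -1.
The largest integer in [-2, 8] satisfying this is -1.

mulch_depth = -1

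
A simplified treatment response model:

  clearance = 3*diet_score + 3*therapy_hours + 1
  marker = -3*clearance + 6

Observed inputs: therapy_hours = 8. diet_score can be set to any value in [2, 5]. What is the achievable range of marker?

Substituting into the clearance equation gives clearance = 3*diet_score + 25.
So marker = -9*diet_score - 69.
Linear in diet_score, so extremes are at the endpoints: diet_score = 2 gives marker = -87; diet_score = 5 gives marker = -114.

-114 to -87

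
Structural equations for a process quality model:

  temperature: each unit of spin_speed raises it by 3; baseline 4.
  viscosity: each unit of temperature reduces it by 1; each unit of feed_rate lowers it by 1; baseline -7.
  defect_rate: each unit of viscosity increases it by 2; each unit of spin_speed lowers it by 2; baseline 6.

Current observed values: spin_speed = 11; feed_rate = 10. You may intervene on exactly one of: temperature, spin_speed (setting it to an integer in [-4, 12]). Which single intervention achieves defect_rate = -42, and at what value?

Intervening on temperature: with other inputs at their observed values, defect_rate = -2*temperature - 50. Solving for -42 gives temperature = -4, within [-4, 12].
Intervening on spin_speed: defect_rate = -8*spin_speed - 36. Reaching -42 requires spin_speed = 3/4, not an integer.

set temperature = -4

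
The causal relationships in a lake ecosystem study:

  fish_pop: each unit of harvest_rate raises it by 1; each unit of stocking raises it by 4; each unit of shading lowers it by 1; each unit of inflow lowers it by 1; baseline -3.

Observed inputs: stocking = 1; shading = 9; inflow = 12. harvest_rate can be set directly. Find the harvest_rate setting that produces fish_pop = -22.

harvest_rate = -2

Substituting into the fish_pop equation gives fish_pop = harvest_rate - 20.
Solve harvest_rate - 20 = -22: harvest_rate = (-22 + 20) / 1 = -2.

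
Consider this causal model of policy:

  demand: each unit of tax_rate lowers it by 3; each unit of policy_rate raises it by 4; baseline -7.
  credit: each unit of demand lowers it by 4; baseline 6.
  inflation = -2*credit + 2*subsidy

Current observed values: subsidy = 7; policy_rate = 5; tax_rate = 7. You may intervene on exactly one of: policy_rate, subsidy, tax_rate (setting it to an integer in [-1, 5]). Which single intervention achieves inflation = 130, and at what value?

Intervening on policy_rate: inflation = 32*policy_rate - 222. Reaching 130 requires policy_rate = 11, outside [-1, 5].
Intervening on subsidy: inflation = 2*subsidy - 76. Reaching 130 requires subsidy = 103, outside [-1, 5].
Intervening on tax_rate: with other inputs at their observed values, inflation = -24*tax_rate + 106. Solving for 130 gives tax_rate = -1, within [-1, 5].

set tax_rate = -1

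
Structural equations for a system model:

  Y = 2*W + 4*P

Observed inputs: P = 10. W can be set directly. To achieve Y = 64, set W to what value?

W = 12

Substituting into the Y equation gives Y = 2*W + 40.
Solve 2*W + 40 = 64: W = (64 - 40) / 2 = 12.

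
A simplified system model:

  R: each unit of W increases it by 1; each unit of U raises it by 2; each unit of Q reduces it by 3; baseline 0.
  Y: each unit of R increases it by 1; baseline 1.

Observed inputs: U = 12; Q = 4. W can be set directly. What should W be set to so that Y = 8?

W = -5

Substituting into the R equation gives R = W + 12.
This gives Y = W + 13.
Solve W + 13 = 8: W = (8 - 13) / 1 = -5.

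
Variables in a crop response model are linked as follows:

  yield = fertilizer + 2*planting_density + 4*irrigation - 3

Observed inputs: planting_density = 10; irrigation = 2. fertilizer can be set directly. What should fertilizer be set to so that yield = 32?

fertilizer = 7

Substituting into the yield equation gives yield = fertilizer + 25.
Solve fertilizer + 25 = 32: fertilizer = (32 - 25) / 1 = 7.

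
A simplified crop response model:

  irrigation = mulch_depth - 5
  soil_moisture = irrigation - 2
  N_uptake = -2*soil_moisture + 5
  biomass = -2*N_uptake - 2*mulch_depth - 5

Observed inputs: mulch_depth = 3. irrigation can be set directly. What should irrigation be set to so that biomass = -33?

Intervening on irrigation fixes its value directly, overriding its dependence on mulch_depth.
Substituting into the N_uptake equation gives N_uptake = -2*irrigation + 9.
Substituting into the biomass equation gives biomass = 4*irrigation - 29.
Solve 4*irrigation - 29 = -33: irrigation = (-33 + 29) / 4 = -1.

irrigation = -1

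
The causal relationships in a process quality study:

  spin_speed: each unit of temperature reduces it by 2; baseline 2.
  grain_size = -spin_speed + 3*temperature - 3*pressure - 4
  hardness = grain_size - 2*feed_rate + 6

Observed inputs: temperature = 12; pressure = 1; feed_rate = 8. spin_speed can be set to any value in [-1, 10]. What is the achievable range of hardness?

Intervening on spin_speed fixes its value directly, overriding its dependence on temperature.
Substituting into the grain_size equation gives grain_size = -spin_speed + 29.
So hardness = -spin_speed + 19.
Linear in spin_speed, so extremes are at the endpoints: spin_speed = -1 gives hardness = 20; spin_speed = 10 gives hardness = 9.

9 to 20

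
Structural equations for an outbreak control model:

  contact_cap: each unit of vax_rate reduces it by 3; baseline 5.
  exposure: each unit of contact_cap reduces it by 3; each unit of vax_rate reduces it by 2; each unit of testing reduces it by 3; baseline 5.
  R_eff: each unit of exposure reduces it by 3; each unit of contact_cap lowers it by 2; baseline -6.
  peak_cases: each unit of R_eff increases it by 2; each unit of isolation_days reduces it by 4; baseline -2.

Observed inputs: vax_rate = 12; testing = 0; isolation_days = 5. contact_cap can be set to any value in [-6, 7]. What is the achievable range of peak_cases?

Intervening on contact_cap fixes its value directly, overriding its dependence on vax_rate.
Substituting into the exposure equation gives exposure = -3*contact_cap - 19.
This gives R_eff = 7*contact_cap + 51.
peak_cases becomes 14*contact_cap + 80.
Linear in contact_cap, so extremes are at the endpoints: contact_cap = -6 gives peak_cases = -4; contact_cap = 7 gives peak_cases = 178.

-4 to 178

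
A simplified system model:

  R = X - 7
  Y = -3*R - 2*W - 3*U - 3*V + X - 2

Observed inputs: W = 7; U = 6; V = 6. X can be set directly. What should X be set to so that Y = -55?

X = 12

Substituting into the Y equation gives Y = -2*X - 31.
Solve -2*X - 31 = -55: X = (-55 + 31) / -2 = 12.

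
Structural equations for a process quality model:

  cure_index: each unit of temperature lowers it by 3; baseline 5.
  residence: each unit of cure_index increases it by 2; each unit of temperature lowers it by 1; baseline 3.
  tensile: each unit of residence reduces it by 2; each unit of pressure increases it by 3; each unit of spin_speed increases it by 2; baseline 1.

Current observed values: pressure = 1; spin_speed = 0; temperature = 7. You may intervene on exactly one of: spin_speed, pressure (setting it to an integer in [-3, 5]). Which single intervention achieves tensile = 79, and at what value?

Intervening on spin_speed: tensile = 2*spin_speed + 76. Reaching 79 requires spin_speed = 3/2, not an integer.
Intervening on pressure: with other inputs at their observed values, tensile = 3*pressure + 73. Solving for 79 gives pressure = 2, within [-3, 5].

set pressure = 2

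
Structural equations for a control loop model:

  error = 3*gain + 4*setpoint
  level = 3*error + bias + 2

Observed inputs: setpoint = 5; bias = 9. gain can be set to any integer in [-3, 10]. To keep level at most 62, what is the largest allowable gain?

Substituting into the error equation gives error = 3*gain + 20.
So level = 9*gain + 71.
Require 9*gain + 71 ≤ 62, so gain ≤ -1.
The largest integer in [-3, 10] satisfying this is -1.

gain = -1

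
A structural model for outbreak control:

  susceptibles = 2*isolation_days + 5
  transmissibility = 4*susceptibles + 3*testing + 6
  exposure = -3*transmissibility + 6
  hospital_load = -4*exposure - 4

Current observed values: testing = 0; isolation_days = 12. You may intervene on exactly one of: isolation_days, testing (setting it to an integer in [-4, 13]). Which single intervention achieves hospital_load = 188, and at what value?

set isolation_days = -1

Intervening on isolation_days: with other inputs at their observed values, hospital_load = 96*isolation_days + 284. Solving for 188 gives isolation_days = -1, within [-4, 13].
Intervening on testing: hospital_load = 36*testing + 1436. Reaching 188 requires testing = -104/3, not an integer.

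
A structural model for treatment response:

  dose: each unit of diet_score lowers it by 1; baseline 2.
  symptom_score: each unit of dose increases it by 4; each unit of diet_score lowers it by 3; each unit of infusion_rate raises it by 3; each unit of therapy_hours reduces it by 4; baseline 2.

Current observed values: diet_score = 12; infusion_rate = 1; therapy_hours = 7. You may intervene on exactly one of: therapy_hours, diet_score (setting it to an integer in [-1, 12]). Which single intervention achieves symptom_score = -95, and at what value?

Intervening on therapy_hours: with other inputs at their observed values, symptom_score = -4*therapy_hours - 71. Solving for -95 gives therapy_hours = 6, within [-1, 12].
Intervening on diet_score: symptom_score = -7*diet_score - 15. Reaching -95 requires diet_score = 80/7, not an integer.

set therapy_hours = 6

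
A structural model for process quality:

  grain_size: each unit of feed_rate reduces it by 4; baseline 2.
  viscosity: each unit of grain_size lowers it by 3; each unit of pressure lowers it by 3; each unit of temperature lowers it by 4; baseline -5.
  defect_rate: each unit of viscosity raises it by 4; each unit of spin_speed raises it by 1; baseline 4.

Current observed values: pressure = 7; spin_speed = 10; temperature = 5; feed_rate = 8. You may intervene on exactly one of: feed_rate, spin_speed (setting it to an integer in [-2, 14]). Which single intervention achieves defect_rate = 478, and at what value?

Intervening on feed_rate: with other inputs at their observed values, defect_rate = 48*feed_rate - 194. Solving for 478 gives feed_rate = 14, within [-2, 14].
Intervening on spin_speed: defect_rate = spin_speed + 180. Reaching 478 requires spin_speed = 298, outside [-2, 14].

set feed_rate = 14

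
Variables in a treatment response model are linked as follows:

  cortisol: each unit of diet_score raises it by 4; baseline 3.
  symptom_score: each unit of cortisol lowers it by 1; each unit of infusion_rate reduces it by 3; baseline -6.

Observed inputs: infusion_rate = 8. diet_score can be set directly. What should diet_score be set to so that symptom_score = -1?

diet_score = -8

Substituting into the symptom_score equation gives symptom_score = -4*diet_score - 33.
Solve -4*diet_score - 33 = -1: diet_score = (-1 + 33) / -4 = -8.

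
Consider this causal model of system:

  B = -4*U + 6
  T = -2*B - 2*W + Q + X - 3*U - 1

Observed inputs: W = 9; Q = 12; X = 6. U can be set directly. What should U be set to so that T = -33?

Substituting into the T equation gives T = 5*U - 13.
Solve 5*U - 13 = -33: U = (-33 + 13) / 5 = -4.

U = -4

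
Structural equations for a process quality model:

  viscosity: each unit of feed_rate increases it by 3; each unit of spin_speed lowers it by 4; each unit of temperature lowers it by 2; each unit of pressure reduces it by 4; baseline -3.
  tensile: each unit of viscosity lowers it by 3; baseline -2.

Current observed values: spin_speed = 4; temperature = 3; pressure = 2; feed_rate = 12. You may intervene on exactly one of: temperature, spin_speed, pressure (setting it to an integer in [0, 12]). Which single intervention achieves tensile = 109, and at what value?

set pressure = 12

Intervening on temperature: tensile = 6*temperature - 29. Reaching 109 requires temperature = 23, outside [0, 12].
Intervening on spin_speed: tensile = 12*spin_speed - 59. Reaching 109 requires spin_speed = 14, outside [0, 12].
Intervening on pressure: with other inputs at their observed values, tensile = 12*pressure - 35. Solving for 109 gives pressure = 12, within [0, 12].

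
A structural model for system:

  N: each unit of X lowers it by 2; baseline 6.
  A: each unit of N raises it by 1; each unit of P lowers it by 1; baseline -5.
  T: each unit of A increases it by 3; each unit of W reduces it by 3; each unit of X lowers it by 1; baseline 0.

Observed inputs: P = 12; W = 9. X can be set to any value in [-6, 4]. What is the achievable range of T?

-88 to -18

Substituting into the A equation gives A = -2*X - 11.
So T = -7*X - 60.
Linear in X, so extremes are at the endpoints: X = -6 gives T = -18; X = 4 gives T = -88.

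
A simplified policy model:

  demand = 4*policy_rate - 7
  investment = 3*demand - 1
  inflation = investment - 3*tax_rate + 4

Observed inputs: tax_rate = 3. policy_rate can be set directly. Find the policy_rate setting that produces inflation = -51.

policy_rate = -2

Substituting into the investment equation gives investment = 12*policy_rate - 22.
Substituting into the inflation equation gives inflation = 12*policy_rate - 27.
Solve 12*policy_rate - 27 = -51: policy_rate = (-51 + 27) / 12 = -2.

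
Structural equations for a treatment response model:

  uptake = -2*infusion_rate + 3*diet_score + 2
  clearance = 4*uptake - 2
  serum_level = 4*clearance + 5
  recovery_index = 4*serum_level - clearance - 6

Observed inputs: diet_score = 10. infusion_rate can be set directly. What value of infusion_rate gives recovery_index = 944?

Substituting into the uptake equation gives uptake = -2*infusion_rate + 32.
Substituting into the clearance equation gives clearance = -8*infusion_rate + 126.
Substituting into the serum_level equation gives serum_level = -32*infusion_rate + 509.
recovery_index becomes -120*infusion_rate + 1904.
Solve -120*infusion_rate + 1904 = 944: infusion_rate = (944 - 1904) / -120 = 8.

infusion_rate = 8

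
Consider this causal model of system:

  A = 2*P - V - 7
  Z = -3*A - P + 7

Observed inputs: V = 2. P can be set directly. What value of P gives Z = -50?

P = 12

Substituting into the A equation gives A = 2*P - 9.
Z becomes -7*P + 34.
Solve -7*P + 34 = -50: P = (-50 - 34) / -7 = 12.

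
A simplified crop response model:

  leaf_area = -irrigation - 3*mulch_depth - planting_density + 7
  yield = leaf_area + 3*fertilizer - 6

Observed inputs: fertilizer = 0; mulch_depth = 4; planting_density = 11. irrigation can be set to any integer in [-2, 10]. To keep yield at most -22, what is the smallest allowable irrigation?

irrigation = 0

Substituting into the leaf_area equation gives leaf_area = -irrigation - 16.
Substituting into the yield equation gives yield = -irrigation - 22.
Require -irrigation - 22 ≤ -22, so irrigation ≥ 0.
The smallest integer in [-2, 10] satisfying this is 0.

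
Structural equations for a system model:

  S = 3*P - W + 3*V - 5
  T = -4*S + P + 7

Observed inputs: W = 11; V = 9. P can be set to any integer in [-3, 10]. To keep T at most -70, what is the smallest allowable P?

P = 3

Substituting into the S equation gives S = 3*P + 11.
So T = -11*P - 37.
Require -11*P - 37 ≤ -70, so P ≥ 3.
The smallest integer in [-3, 10] satisfying this is 3.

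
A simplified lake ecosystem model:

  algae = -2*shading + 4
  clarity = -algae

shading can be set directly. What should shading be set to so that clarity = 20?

Substituting into the clarity equation gives clarity = 2*shading - 4.
Solve 2*shading - 4 = 20: shading = (20 + 4) / 2 = 12.

shading = 12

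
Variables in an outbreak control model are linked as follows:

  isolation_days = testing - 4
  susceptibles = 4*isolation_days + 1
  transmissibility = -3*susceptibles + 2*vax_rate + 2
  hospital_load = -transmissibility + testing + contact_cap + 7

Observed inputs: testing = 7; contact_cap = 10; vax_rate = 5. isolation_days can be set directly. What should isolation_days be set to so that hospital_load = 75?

isolation_days = 5

Intervening on isolation_days fixes its value directly, overriding its dependence on testing.
Substituting into the transmissibility equation gives transmissibility = -12*isolation_days + 9.
hospital_load becomes 12*isolation_days + 15.
Solve 12*isolation_days + 15 = 75: isolation_days = (75 - 15) / 12 = 5.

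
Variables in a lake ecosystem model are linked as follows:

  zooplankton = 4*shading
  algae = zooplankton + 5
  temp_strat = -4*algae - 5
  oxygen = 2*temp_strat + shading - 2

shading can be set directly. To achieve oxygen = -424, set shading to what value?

Substituting into the algae equation gives algae = 4*shading + 5.
Substituting into the temp_strat equation gives temp_strat = -16*shading - 25.
Substituting into the oxygen equation gives oxygen = -31*shading - 52.
Solve -31*shading - 52 = -424: shading = (-424 + 52) / -31 = 12.

shading = 12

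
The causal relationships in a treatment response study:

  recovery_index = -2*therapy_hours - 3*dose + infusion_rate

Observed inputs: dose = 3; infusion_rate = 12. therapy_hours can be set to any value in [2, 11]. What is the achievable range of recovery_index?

-19 to -1

Substituting into the recovery_index equation gives recovery_index = -2*therapy_hours + 3.
Linear in therapy_hours, so extremes are at the endpoints: therapy_hours = 2 gives recovery_index = -1; therapy_hours = 11 gives recovery_index = -19.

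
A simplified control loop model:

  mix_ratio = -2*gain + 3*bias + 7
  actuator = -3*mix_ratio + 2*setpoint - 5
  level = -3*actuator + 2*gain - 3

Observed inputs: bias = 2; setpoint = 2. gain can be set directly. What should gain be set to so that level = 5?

Substituting into the mix_ratio equation gives mix_ratio = -2*gain + 13.
Substituting into the actuator equation gives actuator = 6*gain - 40.
level becomes -16*gain + 117.
Solve -16*gain + 117 = 5: gain = (5 - 117) / -16 = 7.

gain = 7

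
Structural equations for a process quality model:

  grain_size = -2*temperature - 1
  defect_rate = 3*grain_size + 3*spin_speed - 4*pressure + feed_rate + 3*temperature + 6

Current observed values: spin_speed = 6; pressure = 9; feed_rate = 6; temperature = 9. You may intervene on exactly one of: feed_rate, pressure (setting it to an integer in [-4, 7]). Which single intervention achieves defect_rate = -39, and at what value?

set feed_rate = 3

Intervening on feed_rate: with other inputs at their observed values, defect_rate = feed_rate - 42. Solving for -39 gives feed_rate = 3, within [-4, 7].
Intervening on pressure: defect_rate = -4*pressure. Reaching -39 requires pressure = 39/4, not an integer.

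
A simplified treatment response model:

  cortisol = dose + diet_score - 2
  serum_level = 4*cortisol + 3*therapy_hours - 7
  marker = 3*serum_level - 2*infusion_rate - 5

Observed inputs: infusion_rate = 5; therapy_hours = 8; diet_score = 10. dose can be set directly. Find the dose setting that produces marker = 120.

dose = -1

Substituting into the cortisol equation gives cortisol = dose + 8.
Substituting into the serum_level equation gives serum_level = 4*dose + 49.
Substituting into the marker equation gives marker = 12*dose + 132.
Solve 12*dose + 132 = 120: dose = (120 - 132) / 12 = -1.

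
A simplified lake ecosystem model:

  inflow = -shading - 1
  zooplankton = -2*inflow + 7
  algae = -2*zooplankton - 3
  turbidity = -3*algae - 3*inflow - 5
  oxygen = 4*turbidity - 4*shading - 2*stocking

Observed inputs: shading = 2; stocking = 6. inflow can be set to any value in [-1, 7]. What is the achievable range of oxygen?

Intervening on inflow fixes its value directly, overriding its dependence on shading.
Substituting into the algae equation gives algae = 4*inflow - 17.
So turbidity = -15*inflow + 46.
This gives oxygen = -60*inflow + 164.
Linear in inflow, so extremes are at the endpoints: inflow = -1 gives oxygen = 224; inflow = 7 gives oxygen = -256.

-256 to 224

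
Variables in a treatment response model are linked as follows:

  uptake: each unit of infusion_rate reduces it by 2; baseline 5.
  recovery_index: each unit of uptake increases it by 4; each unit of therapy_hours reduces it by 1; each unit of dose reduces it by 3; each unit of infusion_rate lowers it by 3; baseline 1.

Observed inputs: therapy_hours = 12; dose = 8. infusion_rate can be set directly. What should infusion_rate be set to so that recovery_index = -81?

Substituting into the recovery_index equation gives recovery_index = -11*infusion_rate - 15.
Solve -11*infusion_rate - 15 = -81: infusion_rate = (-81 + 15) / -11 = 6.

infusion_rate = 6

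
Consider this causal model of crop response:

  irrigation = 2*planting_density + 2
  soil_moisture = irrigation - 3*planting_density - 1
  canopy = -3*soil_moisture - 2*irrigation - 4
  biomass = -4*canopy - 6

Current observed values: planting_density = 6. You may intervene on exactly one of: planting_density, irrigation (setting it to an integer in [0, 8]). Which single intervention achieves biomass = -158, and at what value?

Intervening on planting_density: biomass = 4*planting_density + 38. Reaching -158 requires planting_density = -49, outside [0, 8].
Intervening on irrigation: with other inputs at their observed values, biomass = 20*irrigation - 218. Solving for -158 gives irrigation = 3, within [0, 8].

set irrigation = 3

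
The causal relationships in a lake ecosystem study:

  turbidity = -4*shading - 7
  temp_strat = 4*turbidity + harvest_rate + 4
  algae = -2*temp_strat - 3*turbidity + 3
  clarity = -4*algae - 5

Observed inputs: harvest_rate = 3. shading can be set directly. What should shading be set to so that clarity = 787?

shading = -6

Substituting into the temp_strat equation gives temp_strat = -16*shading - 21.
So algae = 44*shading + 66.
So clarity = -176*shading - 269.
Solve -176*shading - 269 = 787: shading = (787 + 269) / -176 = -6.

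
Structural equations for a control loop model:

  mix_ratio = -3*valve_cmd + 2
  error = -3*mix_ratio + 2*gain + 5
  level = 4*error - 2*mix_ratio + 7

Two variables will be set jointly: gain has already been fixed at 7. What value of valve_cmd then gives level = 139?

valve_cmd = 2

With gain held at 7:
Substituting into the error equation gives error = 9*valve_cmd + 13.
Substituting into the level equation gives level = 42*valve_cmd + 55.
Solve 42*valve_cmd + 55 = 139: valve_cmd = (139 - 55) / 42 = 2.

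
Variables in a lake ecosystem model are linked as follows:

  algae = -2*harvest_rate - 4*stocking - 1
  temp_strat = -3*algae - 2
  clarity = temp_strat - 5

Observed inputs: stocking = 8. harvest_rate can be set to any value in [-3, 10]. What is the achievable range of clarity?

Substituting into the algae equation gives algae = -2*harvest_rate - 33.
This gives temp_strat = 6*harvest_rate + 97.
Substituting into the clarity equation gives clarity = 6*harvest_rate + 92.
Linear in harvest_rate, so extremes are at the endpoints: harvest_rate = -3 gives clarity = 74; harvest_rate = 10 gives clarity = 152.

74 to 152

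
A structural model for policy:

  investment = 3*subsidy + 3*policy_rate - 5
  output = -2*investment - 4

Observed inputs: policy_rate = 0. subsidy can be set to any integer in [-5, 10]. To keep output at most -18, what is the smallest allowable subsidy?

Substituting into the investment equation gives investment = 3*subsidy - 5.
Substituting into the output equation gives output = -6*subsidy + 6.
Require -6*subsidy + 6 ≤ -18, so subsidy ≥ 4.
The smallest integer in [-5, 10] satisfying this is 4.

subsidy = 4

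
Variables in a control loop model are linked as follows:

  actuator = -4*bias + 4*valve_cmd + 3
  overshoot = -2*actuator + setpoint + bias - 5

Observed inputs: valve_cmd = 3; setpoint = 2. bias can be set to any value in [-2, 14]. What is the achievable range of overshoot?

-51 to 93

Substituting into the actuator equation gives actuator = -4*bias + 15.
This gives overshoot = 9*bias - 33.
Linear in bias, so extremes are at the endpoints: bias = -2 gives overshoot = -51; bias = 14 gives overshoot = 93.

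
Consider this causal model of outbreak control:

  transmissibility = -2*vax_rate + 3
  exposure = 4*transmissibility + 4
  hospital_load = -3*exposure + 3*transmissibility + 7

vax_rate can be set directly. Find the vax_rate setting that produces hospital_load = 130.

Substituting into the exposure equation gives exposure = -8*vax_rate + 16.
Substituting into the hospital_load equation gives hospital_load = 18*vax_rate - 32.
Solve 18*vax_rate - 32 = 130: vax_rate = (130 + 32) / 18 = 9.

vax_rate = 9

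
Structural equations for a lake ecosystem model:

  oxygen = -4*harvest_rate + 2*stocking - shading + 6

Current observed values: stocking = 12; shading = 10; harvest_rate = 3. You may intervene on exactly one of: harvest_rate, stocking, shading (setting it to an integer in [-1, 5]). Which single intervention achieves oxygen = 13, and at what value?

Intervening on harvest_rate: oxygen = -4*harvest_rate + 20. Reaching 13 requires harvest_rate = 7/4, not an integer.
Intervening on stocking: oxygen = 2*stocking - 16. Reaching 13 requires stocking = 29/2, not an integer.
Intervening on shading: with other inputs at their observed values, oxygen = -shading + 18. Solving for 13 gives shading = 5, within [-1, 5].

set shading = 5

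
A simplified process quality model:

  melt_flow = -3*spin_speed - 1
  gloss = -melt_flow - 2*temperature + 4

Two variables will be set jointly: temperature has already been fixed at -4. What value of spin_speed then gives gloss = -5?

With temperature held at -4:
Substituting into the gloss equation gives gloss = 3*spin_speed + 13.
Solve 3*spin_speed + 13 = -5: spin_speed = (-5 - 13) / 3 = -6.

spin_speed = -6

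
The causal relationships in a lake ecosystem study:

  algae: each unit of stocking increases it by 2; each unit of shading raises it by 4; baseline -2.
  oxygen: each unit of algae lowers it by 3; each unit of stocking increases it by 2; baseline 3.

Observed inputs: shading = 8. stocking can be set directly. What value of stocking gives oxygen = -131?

stocking = 11

Substituting into the algae equation gives algae = 2*stocking + 30.
Substituting into the oxygen equation gives oxygen = -4*stocking - 87.
Solve -4*stocking - 87 = -131: stocking = (-131 + 87) / -4 = 11.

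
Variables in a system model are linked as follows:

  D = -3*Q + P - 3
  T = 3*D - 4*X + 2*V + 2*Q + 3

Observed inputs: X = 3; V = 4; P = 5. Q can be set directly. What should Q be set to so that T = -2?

Q = 1

Substituting into the D equation gives D = -3*Q + 2.
Substituting into the T equation gives T = -7*Q + 5.
Solve -7*Q + 5 = -2: Q = (-2 - 5) / -7 = 1.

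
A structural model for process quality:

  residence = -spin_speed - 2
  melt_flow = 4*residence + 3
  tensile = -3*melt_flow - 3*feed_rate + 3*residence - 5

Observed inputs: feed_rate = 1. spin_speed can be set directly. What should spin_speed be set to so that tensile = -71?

spin_speed = -8

Substituting into the melt_flow equation gives melt_flow = -4*spin_speed - 5.
Substituting into the tensile equation gives tensile = 9*spin_speed + 1.
Solve 9*spin_speed + 1 = -71: spin_speed = (-71 - 1) / 9 = -8.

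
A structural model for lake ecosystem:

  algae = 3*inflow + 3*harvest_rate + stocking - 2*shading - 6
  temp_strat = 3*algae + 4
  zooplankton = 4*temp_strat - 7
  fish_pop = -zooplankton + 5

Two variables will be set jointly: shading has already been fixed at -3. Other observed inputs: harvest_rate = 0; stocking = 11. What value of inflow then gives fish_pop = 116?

With shading held at -3:
Substituting into the algae equation gives algae = 3*inflow + 11.
Substituting into the temp_strat equation gives temp_strat = 9*inflow + 37.
So zooplankton = 36*inflow + 141.
This gives fish_pop = -36*inflow - 136.
Solve -36*inflow - 136 = 116: inflow = (116 + 136) / -36 = -7.

inflow = -7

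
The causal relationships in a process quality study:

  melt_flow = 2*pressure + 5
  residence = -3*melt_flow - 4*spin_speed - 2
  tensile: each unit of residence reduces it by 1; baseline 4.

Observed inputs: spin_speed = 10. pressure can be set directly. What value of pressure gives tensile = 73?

Substituting into the residence equation gives residence = -6*pressure - 57.
So tensile = 6*pressure + 61.
Solve 6*pressure + 61 = 73: pressure = (73 - 61) / 6 = 2.

pressure = 2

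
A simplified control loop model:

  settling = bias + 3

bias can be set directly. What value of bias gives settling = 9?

bias = 6

Solve bias + 3 = 9: bias = (9 - 3) / 1 = 6.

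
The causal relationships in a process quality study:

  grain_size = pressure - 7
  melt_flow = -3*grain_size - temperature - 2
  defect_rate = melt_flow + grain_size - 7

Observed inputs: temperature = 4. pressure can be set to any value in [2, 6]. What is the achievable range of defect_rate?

-11 to -3

Substituting into the melt_flow equation gives melt_flow = -3*pressure + 15.
defect_rate becomes -2*pressure + 1.
Linear in pressure, so extremes are at the endpoints: pressure = 2 gives defect_rate = -3; pressure = 6 gives defect_rate = -11.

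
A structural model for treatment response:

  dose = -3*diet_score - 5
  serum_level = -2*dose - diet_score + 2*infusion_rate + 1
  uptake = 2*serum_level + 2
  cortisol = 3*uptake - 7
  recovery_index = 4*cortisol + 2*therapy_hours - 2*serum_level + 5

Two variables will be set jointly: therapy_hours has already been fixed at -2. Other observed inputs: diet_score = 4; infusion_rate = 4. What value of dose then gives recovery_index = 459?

dose = -8

With therapy_hours held at -2:
Intervening on dose fixes its value directly, overriding its dependence on diet_score.
Substituting into the serum_level equation gives serum_level = -2*dose + 5.
So uptake = -4*dose + 12.
cortisol becomes -12*dose + 29.
This gives recovery_index = -44*dose + 107.
Solve -44*dose + 107 = 459: dose = (459 - 107) / -44 = -8.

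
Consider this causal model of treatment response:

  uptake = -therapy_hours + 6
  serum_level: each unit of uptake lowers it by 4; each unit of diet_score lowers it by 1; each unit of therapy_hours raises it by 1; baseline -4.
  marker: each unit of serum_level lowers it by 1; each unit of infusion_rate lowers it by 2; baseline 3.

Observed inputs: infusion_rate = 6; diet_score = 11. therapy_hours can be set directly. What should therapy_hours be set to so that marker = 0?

therapy_hours = 6

Substituting into the serum_level equation gives serum_level = 5*therapy_hours - 39.
Substituting into the marker equation gives marker = -5*therapy_hours + 30.
Solve -5*therapy_hours + 30 = 0: therapy_hours = (0 - 30) / -5 = 6.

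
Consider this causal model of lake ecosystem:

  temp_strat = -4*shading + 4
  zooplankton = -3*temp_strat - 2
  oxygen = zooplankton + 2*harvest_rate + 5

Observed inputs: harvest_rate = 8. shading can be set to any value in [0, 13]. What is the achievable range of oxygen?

7 to 163

Substituting into the zooplankton equation gives zooplankton = 12*shading - 14.
So oxygen = 12*shading + 7.
Linear in shading, so extremes are at the endpoints: shading = 0 gives oxygen = 7; shading = 13 gives oxygen = 163.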